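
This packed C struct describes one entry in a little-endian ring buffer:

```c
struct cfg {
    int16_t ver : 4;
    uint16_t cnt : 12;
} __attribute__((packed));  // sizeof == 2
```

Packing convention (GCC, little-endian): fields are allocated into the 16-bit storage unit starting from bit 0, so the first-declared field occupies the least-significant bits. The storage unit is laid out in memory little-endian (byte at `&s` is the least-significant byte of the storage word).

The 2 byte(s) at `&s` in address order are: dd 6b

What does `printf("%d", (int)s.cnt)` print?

[0]=0xdd [1]=0x6b (little-endian) → word 0x6bdd
ver [0+:4] = (word>>0) & 0xf = 13
cnt [4+:12] = (word>>4) & 0xfff = 1725  ←

1725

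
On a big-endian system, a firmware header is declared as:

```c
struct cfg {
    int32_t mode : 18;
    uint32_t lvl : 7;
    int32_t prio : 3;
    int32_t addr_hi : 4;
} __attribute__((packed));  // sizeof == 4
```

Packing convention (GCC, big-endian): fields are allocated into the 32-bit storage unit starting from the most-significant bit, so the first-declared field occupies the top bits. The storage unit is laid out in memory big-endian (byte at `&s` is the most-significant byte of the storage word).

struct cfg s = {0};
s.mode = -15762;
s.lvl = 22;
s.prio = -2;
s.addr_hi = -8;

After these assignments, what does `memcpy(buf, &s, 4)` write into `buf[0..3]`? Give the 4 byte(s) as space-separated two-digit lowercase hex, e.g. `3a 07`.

mode (18b) val=-15762 bits=0x3c26e at bit 14: 0xf09b8000
lvl (7b) val=22 bits=0x16 at bit 7: 0xf09b8b00
prio (3b) val=-2 bits=0x6 at bit 4: 0xf09b8b60
addr_hi (4b) val=-8 bits=0x8 at bit 0: 0xf09b8b68
word = 0xf09b8b68 → big-endian bytes:
  [0]=0xf0  [1]=0x9b  [2]=0x8b  [3]=0x68

f0 9b 8b 68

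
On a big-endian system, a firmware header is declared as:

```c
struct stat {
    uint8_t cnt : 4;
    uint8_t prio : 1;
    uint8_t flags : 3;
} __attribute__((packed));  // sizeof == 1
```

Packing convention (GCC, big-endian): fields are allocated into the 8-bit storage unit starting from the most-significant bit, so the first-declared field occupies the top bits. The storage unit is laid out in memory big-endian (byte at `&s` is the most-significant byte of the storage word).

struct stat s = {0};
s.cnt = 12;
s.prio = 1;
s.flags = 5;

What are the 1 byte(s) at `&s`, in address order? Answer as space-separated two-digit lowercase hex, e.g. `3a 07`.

cd

cnt:4 = 12 → 0xc << 4 → word 0xc0
prio:1 = 1 → 0x1 << 3 → word 0xc8
flags:3 = 5 → 0x5 << 0 → word 0xcd
word = 0xcd → big-endian bytes:
  [0]=0xcd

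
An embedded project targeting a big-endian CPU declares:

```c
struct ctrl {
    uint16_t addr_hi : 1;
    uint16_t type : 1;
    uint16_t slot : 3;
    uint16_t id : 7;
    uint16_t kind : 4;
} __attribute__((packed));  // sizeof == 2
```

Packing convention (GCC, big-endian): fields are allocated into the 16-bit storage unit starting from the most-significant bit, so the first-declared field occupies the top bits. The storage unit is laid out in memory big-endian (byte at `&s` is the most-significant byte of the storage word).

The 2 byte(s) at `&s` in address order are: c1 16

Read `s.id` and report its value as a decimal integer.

17

[0]=0xc1 [1]=0x16 (big-endian) → word 0xc116
addr_hi [15+:1] = (word>>15) & 0x1 = 1
type [14+:1] = (word>>14) & 0x1 = 1
slot [11+:3] = (word>>11) & 0x7 = 0
id [4+:7] = (word>>4) & 0x7f = 17  ←
kind [0+:4] = (word>>0) & 0xf = 6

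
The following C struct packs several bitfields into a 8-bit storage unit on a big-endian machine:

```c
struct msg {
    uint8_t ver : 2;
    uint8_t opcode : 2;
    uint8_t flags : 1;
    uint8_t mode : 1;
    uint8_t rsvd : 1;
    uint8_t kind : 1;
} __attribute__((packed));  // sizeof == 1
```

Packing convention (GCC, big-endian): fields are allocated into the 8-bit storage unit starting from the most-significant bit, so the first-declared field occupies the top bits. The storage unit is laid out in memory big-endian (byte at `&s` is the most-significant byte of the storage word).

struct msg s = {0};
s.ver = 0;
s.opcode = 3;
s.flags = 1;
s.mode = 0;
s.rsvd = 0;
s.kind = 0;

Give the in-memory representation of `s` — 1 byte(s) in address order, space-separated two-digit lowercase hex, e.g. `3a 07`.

[6+:2] ver=0 & 0x3 = 0x0; word=0x00
[4+:2] opcode=3 & 0x3 = 0x3; word=0x30
[3+:1] flags=1 & 0x1 = 0x1; word=0x38
[2+:1] mode=0 & 0x1 = 0x0; word=0x38
[1+:1] rsvd=0 & 0x1 = 0x0; word=0x38
[0+:1] kind=0 & 0x1 = 0x0; word=0x38
word = 0x38 → big-endian bytes:
  [0]=0x38

38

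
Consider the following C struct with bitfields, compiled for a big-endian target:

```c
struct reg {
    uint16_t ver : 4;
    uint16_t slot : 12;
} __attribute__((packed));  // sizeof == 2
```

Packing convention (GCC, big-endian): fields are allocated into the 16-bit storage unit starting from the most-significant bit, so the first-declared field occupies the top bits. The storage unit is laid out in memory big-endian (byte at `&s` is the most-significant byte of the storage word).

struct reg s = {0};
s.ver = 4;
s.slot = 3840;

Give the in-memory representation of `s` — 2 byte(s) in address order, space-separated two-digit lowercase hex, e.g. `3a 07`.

4f 00

ver (4b) val=4 bits=0x4 at bit 12: 0x4000
slot (12b) val=3840 bits=0xf00 at bit 0: 0x4f00
word = 0x4f00 → big-endian bytes:
  [0]=0x4f  [1]=0x00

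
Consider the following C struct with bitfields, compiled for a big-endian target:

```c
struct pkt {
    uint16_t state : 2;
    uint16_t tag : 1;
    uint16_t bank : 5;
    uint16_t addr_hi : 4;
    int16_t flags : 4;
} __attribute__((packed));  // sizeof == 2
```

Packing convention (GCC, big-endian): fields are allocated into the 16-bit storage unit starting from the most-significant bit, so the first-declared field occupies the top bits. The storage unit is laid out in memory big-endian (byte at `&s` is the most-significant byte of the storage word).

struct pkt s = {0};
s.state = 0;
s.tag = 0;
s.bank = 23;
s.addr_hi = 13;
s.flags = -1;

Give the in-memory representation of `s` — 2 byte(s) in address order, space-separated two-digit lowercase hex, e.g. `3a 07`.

state:2 = 0 → 0x0 << 14 → word 0x0000
tag:1 = 0 → 0x0 << 13 → word 0x0000
bank:5 = 23 → 0x17 << 8 → word 0x1700
addr_hi:4 = 13 → 0xd << 4 → word 0x17d0
flags:4 = -1 → 0xf << 0 → word 0x17df
word = 0x17df → big-endian bytes:
  [0]=0x17  [1]=0xdf

17 df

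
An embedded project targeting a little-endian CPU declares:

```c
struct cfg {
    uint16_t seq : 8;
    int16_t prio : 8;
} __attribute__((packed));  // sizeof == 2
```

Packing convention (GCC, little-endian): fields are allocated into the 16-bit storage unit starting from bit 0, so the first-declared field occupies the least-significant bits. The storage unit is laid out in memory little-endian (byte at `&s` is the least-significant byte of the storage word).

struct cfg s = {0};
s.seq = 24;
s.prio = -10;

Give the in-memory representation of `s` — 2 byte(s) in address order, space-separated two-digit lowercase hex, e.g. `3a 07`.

18 f6

seq (8b) val=24 bits=0x18 at bit 0: 0x0018
prio (8b) val=-10 bits=0xf6 at bit 8: 0xf618
word = 0xf618 → little-endian bytes:
  [0]=0x18  [1]=0xf6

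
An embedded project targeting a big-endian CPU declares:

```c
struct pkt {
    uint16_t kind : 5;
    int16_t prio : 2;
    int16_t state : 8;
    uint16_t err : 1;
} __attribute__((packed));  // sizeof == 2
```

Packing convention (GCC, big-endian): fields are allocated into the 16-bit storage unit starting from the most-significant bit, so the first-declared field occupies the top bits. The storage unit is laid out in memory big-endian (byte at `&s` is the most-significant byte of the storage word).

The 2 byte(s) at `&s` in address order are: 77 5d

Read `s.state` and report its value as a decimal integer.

-82

[0]=0x77 [1]=0x5d (big-endian) → word 0x775d
kind:5 @ bit 11 → (0x775d>>11)&0x1f = 0xe
prio:2 @ bit 9 → (0x775d>>9)&0x3 = 0x3
state:8 @ bit 1 → (0x775d>>1)&0xff = 0xae  ←
err:1 @ bit 0 → (0x775d>>0)&0x1 = 0x1
state signed 8b, MSB=1: 174 - 256 = -82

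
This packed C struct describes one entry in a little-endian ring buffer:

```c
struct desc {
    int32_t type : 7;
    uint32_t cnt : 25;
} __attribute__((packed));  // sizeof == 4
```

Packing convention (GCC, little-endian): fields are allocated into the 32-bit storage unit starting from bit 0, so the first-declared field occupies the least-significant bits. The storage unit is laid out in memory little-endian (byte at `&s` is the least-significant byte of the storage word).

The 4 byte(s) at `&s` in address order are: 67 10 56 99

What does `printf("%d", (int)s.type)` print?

-25

[0]=0x67 [1]=0x10 [2]=0x56 [3]=0x99 (little-endian) → word 0x99561067
type [0+:7] = (word>>0) & 0x7f = 103  ←
cnt [7+:25] = (word>>7) & 0x1ffffff = 20098080
type signed 7b, MSB=1: 103 - 128 = -25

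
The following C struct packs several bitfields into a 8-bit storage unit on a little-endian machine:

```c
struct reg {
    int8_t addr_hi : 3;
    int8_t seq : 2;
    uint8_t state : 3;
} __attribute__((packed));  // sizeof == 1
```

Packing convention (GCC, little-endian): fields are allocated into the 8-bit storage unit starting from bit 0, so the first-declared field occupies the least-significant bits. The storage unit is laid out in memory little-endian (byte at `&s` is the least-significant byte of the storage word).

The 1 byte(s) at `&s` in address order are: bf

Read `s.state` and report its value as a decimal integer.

[0]=0xbf (little-endian) → word 0xbf
addr_hi:3 @ bit 0 → (0xbf>>0)&0x7 = 0x7
seq:2 @ bit 3 → (0xbf>>3)&0x3 = 0x3
state:3 @ bit 5 → (0xbf>>5)&0x7 = 0x5  ←

5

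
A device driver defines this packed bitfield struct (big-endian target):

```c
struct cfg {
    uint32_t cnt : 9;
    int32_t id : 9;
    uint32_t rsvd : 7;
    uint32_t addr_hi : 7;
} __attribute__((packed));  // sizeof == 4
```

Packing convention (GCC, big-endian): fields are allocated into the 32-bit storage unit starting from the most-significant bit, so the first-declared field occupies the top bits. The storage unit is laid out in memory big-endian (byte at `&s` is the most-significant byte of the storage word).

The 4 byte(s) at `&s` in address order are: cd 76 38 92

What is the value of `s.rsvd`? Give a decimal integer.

[0]=0xcd [1]=0x76 [2]=0x38 [3]=0x92 (big-endian) → word 0xcd763892
cnt:9 @ bit 23 → (0xcd763892>>23)&0x1ff = 0x19a
id:9 @ bit 14 → (0xcd763892>>14)&0x1ff = 0x1d8
rsvd:7 @ bit 7 → (0xcd763892>>7)&0x7f = 0x71  ←
addr_hi:7 @ bit 0 → (0xcd763892>>0)&0x7f = 0x12

113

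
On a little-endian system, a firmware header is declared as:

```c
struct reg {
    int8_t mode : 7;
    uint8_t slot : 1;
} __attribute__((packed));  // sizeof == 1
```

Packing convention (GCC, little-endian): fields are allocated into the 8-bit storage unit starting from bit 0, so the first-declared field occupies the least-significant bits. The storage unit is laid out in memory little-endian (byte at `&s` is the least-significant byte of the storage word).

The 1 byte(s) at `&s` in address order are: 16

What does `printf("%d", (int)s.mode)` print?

[0]=0x16 (little-endian) → word 0x16
mode:7 @ bit 0 → (0x16>>0)&0x7f = 0x16  ←
slot:1 @ bit 7 → (0x16>>7)&0x1 = 0x0
mode signed 7b, MSB=0: value = 22

22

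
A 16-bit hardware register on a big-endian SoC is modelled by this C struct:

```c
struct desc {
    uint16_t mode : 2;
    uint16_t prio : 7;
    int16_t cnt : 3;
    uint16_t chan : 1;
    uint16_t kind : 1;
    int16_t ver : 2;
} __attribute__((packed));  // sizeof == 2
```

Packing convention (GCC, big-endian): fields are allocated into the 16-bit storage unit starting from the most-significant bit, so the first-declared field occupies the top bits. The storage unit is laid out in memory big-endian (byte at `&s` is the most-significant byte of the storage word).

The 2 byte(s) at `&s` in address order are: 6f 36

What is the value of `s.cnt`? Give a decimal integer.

[0]=0x6f [1]=0x36 (big-endian) → word 0x6f36
mode:2 @ bit 14 → (0x6f36>>14)&0x3 = 0x1
prio:7 @ bit 7 → (0x6f36>>7)&0x7f = 0x5e
cnt:3 @ bit 4 → (0x6f36>>4)&0x7 = 0x3  ←
chan:1 @ bit 3 → (0x6f36>>3)&0x1 = 0x0
kind:1 @ bit 2 → (0x6f36>>2)&0x1 = 0x1
ver:2 @ bit 0 → (0x6f36>>0)&0x3 = 0x2
cnt signed 3b, MSB=0: value = 3

3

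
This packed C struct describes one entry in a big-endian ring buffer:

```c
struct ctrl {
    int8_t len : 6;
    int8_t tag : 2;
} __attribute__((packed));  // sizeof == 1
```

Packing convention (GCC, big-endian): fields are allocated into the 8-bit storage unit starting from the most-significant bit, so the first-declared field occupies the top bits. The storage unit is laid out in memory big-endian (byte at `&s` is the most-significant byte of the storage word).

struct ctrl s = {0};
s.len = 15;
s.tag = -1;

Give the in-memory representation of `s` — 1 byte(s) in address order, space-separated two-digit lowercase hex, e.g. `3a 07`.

3f

len (6b) val=15 bits=0xf at bit 2: 0x3c
tag (2b) val=-1 bits=0x3 at bit 0: 0x3f
word = 0x3f → big-endian bytes:
  [0]=0x3f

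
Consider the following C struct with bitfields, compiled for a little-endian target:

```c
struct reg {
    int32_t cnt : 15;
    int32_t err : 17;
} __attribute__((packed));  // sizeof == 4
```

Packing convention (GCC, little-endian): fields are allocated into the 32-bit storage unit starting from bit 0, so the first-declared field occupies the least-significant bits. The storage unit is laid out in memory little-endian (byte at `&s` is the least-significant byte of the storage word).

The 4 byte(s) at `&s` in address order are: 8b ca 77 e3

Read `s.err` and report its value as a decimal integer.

-14609

[0]=0x8b [1]=0xca [2]=0x77 [3]=0xe3 (little-endian) → word 0xe377ca8b
cnt [0+:15] = (word>>0) & 0x7fff = 19083
err [15+:17] = (word>>15) & 0x1ffff = 116463  ←
err signed 17b, MSB=1: 116463 - 131072 = -14609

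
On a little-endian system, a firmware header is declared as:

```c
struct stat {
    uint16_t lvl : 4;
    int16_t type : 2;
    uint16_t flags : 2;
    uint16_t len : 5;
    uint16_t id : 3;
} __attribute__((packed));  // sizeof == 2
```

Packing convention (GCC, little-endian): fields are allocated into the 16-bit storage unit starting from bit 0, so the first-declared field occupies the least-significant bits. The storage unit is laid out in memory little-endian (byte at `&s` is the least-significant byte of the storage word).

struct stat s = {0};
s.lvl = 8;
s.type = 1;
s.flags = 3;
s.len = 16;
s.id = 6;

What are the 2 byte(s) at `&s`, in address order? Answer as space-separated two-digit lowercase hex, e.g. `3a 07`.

[0+:4] lvl=8 & 0xf = 0x8; word=0x0008
[4+:2] type=1 & 0x3 = 0x1; word=0x0018
[6+:2] flags=3 & 0x3 = 0x3; word=0x00d8
[8+:5] len=16 & 0x1f = 0x10; word=0x10d8
[13+:3] id=6 & 0x7 = 0x6; word=0xd0d8
word = 0xd0d8 → little-endian bytes:
  [0]=0xd8  [1]=0xd0

d8 d0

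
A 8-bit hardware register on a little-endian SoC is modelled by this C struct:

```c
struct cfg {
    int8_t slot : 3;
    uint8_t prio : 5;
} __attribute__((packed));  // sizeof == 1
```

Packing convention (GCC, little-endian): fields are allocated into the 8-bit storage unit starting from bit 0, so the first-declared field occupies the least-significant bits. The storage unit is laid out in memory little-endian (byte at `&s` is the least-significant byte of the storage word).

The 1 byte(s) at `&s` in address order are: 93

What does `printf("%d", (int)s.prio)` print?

18

[0]=0x93 (little-endian) → word 0x93
slot:3 @ bit 0 → (0x93>>0)&0x7 = 0x3
prio:5 @ bit 3 → (0x93>>3)&0x1f = 0x12  ←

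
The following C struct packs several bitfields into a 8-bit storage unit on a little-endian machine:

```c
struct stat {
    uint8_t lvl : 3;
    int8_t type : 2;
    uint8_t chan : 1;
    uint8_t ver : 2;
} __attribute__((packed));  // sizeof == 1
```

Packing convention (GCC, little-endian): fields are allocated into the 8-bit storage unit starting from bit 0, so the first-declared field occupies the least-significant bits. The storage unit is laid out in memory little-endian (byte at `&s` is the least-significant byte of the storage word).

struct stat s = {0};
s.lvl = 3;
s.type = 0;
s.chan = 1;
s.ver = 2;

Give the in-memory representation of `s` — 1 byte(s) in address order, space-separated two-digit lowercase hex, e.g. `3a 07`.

a3

lvl (3b) val=3 bits=0x3 at bit 0: 0x03
type (2b) val=0 bits=0x0 at bit 3: 0x03
chan (1b) val=1 bits=0x1 at bit 5: 0x23
ver (2b) val=2 bits=0x2 at bit 6: 0xa3
word = 0xa3 → little-endian bytes:
  [0]=0xa3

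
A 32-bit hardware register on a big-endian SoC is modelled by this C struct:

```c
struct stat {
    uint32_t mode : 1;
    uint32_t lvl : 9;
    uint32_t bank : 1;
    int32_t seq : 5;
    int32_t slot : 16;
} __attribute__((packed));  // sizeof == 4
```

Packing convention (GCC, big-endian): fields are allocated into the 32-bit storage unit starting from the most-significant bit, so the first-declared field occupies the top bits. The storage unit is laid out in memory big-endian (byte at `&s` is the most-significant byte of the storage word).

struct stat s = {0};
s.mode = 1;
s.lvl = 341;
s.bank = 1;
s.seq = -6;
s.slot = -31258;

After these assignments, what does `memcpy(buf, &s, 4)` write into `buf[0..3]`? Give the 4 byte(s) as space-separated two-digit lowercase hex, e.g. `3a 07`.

mode:1 = 1 → 0x1 << 31 → word 0x80000000
lvl:9 = 341 → 0x155 << 22 → word 0xd5400000
bank:1 = 1 → 0x1 << 21 → word 0xd5600000
seq:5 = -6 → 0x1a << 16 → word 0xd57a0000
slot:16 = -31258 → 0x85e6 << 0 → word 0xd57a85e6
word = 0xd57a85e6 → big-endian bytes:
  [0]=0xd5  [1]=0x7a  [2]=0x85  [3]=0xe6

d5 7a 85 e6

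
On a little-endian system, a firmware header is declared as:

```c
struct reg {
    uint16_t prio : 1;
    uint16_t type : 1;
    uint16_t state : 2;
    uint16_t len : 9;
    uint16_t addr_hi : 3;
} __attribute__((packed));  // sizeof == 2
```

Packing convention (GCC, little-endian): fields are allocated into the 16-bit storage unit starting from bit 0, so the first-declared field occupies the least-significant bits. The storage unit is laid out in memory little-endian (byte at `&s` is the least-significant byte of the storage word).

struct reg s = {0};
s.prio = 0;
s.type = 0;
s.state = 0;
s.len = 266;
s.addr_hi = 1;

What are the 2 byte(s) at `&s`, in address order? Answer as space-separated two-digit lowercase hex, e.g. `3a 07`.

a0 30

prio:1 = 0 → 0x0 << 0 → word 0x0000
type:1 = 0 → 0x0 << 1 → word 0x0000
state:2 = 0 → 0x0 << 2 → word 0x0000
len:9 = 266 → 0x10a << 4 → word 0x10a0
addr_hi:3 = 1 → 0x1 << 13 → word 0x30a0
word = 0x30a0 → little-endian bytes:
  [0]=0xa0  [1]=0x30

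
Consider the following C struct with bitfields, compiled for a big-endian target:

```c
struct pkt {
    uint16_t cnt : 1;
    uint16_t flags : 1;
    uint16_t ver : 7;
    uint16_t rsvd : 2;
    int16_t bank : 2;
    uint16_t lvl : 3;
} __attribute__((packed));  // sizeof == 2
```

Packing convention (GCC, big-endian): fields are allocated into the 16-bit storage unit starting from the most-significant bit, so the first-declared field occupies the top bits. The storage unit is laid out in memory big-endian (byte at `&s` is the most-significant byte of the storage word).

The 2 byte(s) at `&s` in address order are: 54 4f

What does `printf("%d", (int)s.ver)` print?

40

[0]=0x54 [1]=0x4f (big-endian) → word 0x544f
cnt [15+:1] = (word>>15) & 0x1 = 0
flags [14+:1] = (word>>14) & 0x1 = 1
ver [7+:7] = (word>>7) & 0x7f = 40  ←
rsvd [5+:2] = (word>>5) & 0x3 = 2
bank [3+:2] = (word>>3) & 0x3 = 1
lvl [0+:3] = (word>>0) & 0x7 = 7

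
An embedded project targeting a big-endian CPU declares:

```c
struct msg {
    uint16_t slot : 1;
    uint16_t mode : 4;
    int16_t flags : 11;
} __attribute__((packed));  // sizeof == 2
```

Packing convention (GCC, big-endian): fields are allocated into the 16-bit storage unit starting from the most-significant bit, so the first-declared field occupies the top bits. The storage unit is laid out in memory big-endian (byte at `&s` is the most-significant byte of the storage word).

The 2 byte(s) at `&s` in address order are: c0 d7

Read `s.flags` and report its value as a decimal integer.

[0]=0xc0 [1]=0xd7 (big-endian) → word 0xc0d7
slot:1 @ bit 15 → (0xc0d7>>15)&0x1 = 0x1
mode:4 @ bit 11 → (0xc0d7>>11)&0xf = 0x8
flags:11 @ bit 0 → (0xc0d7>>0)&0x7ff = 0xd7  ←
flags signed 11b, MSB=0: value = 215

215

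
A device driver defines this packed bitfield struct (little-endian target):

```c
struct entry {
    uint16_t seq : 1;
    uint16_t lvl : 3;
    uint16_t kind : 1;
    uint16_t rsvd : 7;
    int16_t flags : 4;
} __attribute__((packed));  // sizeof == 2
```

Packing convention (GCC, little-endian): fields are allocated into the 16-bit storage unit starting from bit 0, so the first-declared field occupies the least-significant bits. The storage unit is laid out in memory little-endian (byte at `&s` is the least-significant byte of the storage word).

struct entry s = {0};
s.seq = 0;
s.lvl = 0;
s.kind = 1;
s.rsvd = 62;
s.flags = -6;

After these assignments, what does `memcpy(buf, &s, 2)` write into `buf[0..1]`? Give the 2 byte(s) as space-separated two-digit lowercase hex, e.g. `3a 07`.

d0 a7

seq:1 = 0 → 0x0 << 0 → word 0x0000
lvl:3 = 0 → 0x0 << 1 → word 0x0000
kind:1 = 1 → 0x1 << 4 → word 0x0010
rsvd:7 = 62 → 0x3e << 5 → word 0x07d0
flags:4 = -6 → 0xa << 12 → word 0xa7d0
word = 0xa7d0 → little-endian bytes:
  [0]=0xd0  [1]=0xa7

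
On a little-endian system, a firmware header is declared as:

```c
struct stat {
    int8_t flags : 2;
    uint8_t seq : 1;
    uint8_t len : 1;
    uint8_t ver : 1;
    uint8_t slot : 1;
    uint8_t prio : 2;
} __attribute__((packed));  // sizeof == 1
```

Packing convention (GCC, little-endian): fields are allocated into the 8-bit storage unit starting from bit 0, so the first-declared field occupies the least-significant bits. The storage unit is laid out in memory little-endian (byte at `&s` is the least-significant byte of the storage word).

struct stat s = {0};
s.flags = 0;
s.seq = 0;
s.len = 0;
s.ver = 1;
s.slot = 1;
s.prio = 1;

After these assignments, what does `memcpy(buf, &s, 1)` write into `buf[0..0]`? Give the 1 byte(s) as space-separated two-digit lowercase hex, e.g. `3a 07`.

70

flags (2b) val=0 bits=0x0 at bit 0: 0x00
seq (1b) val=0 bits=0x0 at bit 2: 0x00
len (1b) val=0 bits=0x0 at bit 3: 0x00
ver (1b) val=1 bits=0x1 at bit 4: 0x10
slot (1b) val=1 bits=0x1 at bit 5: 0x30
prio (2b) val=1 bits=0x1 at bit 6: 0x70
word = 0x70 → little-endian bytes:
  [0]=0x70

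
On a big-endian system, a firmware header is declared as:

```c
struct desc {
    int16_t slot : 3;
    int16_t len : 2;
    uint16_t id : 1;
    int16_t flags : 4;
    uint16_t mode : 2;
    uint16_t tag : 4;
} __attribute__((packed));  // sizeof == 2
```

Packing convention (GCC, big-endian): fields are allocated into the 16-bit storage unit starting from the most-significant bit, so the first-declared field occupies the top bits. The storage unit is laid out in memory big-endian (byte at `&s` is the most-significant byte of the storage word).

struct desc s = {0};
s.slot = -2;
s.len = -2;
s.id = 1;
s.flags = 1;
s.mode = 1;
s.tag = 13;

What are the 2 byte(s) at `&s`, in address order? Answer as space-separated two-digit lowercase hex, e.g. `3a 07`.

[13+:3] slot=-2 & 0x7 = 0x6; word=0xc000
[11+:2] len=-2 & 0x3 = 0x2; word=0xd000
[10+:1] id=1 & 0x1 = 0x1; word=0xd400
[6+:4] flags=1 & 0xf = 0x1; word=0xd440
[4+:2] mode=1 & 0x3 = 0x1; word=0xd450
[0+:4] tag=13 & 0xf = 0xd; word=0xd45d
word = 0xd45d → big-endian bytes:
  [0]=0xd4  [1]=0x5d

d4 5d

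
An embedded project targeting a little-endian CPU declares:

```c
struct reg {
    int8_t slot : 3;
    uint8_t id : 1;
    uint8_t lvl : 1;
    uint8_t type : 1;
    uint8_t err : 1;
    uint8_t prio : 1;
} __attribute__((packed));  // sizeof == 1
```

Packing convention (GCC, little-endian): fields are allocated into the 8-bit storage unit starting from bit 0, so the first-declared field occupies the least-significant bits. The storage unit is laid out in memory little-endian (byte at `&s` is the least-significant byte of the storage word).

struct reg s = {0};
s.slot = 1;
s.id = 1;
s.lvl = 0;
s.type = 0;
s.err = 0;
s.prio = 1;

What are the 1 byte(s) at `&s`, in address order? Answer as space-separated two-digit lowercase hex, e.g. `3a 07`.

89

slot (3b) val=1 bits=0x1 at bit 0: 0x01
id (1b) val=1 bits=0x1 at bit 3: 0x09
lvl (1b) val=0 bits=0x0 at bit 4: 0x09
type (1b) val=0 bits=0x0 at bit 5: 0x09
err (1b) val=0 bits=0x0 at bit 6: 0x09
prio (1b) val=1 bits=0x1 at bit 7: 0x89
word = 0x89 → little-endian bytes:
  [0]=0x89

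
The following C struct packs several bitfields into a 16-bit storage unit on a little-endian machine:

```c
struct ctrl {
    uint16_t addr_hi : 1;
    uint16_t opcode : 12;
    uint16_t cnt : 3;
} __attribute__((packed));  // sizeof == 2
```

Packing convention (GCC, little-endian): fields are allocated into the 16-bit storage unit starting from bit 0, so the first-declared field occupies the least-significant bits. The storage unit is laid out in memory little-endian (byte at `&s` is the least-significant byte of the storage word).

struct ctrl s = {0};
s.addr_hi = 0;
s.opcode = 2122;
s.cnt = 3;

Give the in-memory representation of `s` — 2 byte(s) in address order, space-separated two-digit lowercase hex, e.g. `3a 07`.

94 70

addr_hi:1 = 0 → 0x0 << 0 → word 0x0000
opcode:12 = 2122 → 0x84a << 1 → word 0x1094
cnt:3 = 3 → 0x3 << 13 → word 0x7094
word = 0x7094 → little-endian bytes:
  [0]=0x94  [1]=0x70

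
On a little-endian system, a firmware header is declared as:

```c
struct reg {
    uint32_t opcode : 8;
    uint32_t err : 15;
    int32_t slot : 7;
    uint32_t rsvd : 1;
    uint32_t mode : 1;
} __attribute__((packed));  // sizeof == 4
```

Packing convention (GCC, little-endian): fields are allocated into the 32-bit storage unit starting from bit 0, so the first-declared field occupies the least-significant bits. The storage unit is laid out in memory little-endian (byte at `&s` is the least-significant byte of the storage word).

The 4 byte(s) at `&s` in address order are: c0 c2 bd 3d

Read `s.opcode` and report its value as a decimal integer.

192

[0]=0xc0 [1]=0xc2 [2]=0xbd [3]=0x3d (little-endian) → word 0x3dbdc2c0
opcode:8 @ bit 0 → (0x3dbdc2c0>>0)&0xff = 0xc0  ←
err:15 @ bit 8 → (0x3dbdc2c0>>8)&0x7fff = 0x3dc2
slot:7 @ bit 23 → (0x3dbdc2c0>>23)&0x7f = 0x7b
rsvd:1 @ bit 30 → (0x3dbdc2c0>>30)&0x1 = 0x0
mode:1 @ bit 31 → (0x3dbdc2c0>>31)&0x1 = 0x0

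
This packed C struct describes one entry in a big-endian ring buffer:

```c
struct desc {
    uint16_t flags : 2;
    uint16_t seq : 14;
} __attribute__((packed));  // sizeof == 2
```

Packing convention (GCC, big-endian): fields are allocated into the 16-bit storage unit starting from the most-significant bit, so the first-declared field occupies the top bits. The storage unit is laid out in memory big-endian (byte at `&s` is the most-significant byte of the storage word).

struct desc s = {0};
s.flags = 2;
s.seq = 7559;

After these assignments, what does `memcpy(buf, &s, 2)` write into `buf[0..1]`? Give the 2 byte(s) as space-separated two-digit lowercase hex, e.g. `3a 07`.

[14+:2] flags=2 & 0x3 = 0x2; word=0x8000
[0+:14] seq=7559 & 0x3fff = 0x1d87; word=0x9d87
word = 0x9d87 → big-endian bytes:
  [0]=0x9d  [1]=0x87

9d 87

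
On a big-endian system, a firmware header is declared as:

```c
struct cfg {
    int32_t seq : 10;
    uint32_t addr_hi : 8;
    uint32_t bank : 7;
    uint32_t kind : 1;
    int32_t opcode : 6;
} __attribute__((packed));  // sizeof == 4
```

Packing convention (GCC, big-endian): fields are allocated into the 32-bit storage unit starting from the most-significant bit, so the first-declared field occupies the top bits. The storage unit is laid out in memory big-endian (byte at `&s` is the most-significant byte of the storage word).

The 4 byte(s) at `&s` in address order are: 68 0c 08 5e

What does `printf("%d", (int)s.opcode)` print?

[0]=0x68 [1]=0x0c [2]=0x08 [3]=0x5e (big-endian) → word 0x680c085e
seq:10 @ bit 22 → (0x680c085e>>22)&0x3ff = 0x1a0
addr_hi:8 @ bit 14 → (0x680c085e>>14)&0xff = 0x30
bank:7 @ bit 7 → (0x680c085e>>7)&0x7f = 0x10
kind:1 @ bit 6 → (0x680c085e>>6)&0x1 = 0x1
opcode:6 @ bit 0 → (0x680c085e>>0)&0x3f = 0x1e  ←
opcode signed 6b, MSB=0: value = 30

30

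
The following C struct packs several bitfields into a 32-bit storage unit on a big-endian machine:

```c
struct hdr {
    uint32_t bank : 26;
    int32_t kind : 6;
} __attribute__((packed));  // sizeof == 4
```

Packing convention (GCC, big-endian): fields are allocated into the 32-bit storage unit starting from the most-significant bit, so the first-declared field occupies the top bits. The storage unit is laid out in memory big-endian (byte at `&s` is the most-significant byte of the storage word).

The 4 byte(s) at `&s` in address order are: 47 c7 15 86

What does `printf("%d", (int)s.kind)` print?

6

[0]=0x47 [1]=0xc7 [2]=0x15 [3]=0x86 (big-endian) → word 0x47c71586
bank:26 @ bit 6 → (0x47c71586>>6)&0x3ffffff = 0x11f1c56
kind:6 @ bit 0 → (0x47c71586>>0)&0x3f = 0x6  ←
kind signed 6b, MSB=0: value = 6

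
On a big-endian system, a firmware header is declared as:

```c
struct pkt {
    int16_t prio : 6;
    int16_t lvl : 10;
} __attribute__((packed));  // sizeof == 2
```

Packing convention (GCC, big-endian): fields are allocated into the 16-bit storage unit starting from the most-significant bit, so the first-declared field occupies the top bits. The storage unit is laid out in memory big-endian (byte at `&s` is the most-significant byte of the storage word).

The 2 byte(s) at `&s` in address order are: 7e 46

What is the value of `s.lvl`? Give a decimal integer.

[0]=0x7e [1]=0x46 (big-endian) → word 0x7e46
prio:6 @ bit 10 → (0x7e46>>10)&0x3f = 0x1f
lvl:10 @ bit 0 → (0x7e46>>0)&0x3ff = 0x246  ←
lvl signed 10b, MSB=1: 582 - 1024 = -442

-442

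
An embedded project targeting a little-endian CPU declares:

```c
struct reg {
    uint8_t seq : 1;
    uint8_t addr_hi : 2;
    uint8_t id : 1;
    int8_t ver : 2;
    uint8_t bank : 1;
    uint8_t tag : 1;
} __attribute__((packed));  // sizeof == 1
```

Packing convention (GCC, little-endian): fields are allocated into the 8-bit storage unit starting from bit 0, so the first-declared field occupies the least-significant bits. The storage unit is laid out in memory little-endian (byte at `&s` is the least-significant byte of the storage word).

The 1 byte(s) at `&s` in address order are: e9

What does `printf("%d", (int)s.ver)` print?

[0]=0xe9 (little-endian) → word 0xe9
seq:1 @ bit 0 → (0xe9>>0)&0x1 = 0x1
addr_hi:2 @ bit 1 → (0xe9>>1)&0x3 = 0x0
id:1 @ bit 3 → (0xe9>>3)&0x1 = 0x1
ver:2 @ bit 4 → (0xe9>>4)&0x3 = 0x2  ←
bank:1 @ bit 6 → (0xe9>>6)&0x1 = 0x1
tag:1 @ bit 7 → (0xe9>>7)&0x1 = 0x1
ver signed 2b, MSB=1: 2 - 4 = -2

-2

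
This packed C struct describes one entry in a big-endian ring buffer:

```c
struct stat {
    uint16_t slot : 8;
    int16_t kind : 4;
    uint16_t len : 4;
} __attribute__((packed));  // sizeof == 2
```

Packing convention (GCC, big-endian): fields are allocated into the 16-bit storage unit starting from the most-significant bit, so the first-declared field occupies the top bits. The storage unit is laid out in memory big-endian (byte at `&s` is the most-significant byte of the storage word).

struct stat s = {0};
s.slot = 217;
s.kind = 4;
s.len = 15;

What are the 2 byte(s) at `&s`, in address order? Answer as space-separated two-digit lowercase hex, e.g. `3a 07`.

d9 4f

slot (8b) val=217 bits=0xd9 at bit 8: 0xd900
kind (4b) val=4 bits=0x4 at bit 4: 0xd940
len (4b) val=15 bits=0xf at bit 0: 0xd94f
word = 0xd94f → big-endian bytes:
  [0]=0xd9  [1]=0x4f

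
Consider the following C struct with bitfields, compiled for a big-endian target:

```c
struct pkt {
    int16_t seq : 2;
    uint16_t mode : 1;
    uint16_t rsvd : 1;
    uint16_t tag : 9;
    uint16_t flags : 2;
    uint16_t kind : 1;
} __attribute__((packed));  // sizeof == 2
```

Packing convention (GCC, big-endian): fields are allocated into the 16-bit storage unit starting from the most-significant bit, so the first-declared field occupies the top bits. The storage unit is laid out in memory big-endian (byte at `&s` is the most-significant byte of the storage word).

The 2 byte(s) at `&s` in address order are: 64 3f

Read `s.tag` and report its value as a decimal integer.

135

[0]=0x64 [1]=0x3f (big-endian) → word 0x643f
seq [14+:2] = (word>>14) & 0x3 = 1
mode [13+:1] = (word>>13) & 0x1 = 1
rsvd [12+:1] = (word>>12) & 0x1 = 0
tag [3+:9] = (word>>3) & 0x1ff = 135  ←
flags [1+:2] = (word>>1) & 0x3 = 3
kind [0+:1] = (word>>0) & 0x1 = 1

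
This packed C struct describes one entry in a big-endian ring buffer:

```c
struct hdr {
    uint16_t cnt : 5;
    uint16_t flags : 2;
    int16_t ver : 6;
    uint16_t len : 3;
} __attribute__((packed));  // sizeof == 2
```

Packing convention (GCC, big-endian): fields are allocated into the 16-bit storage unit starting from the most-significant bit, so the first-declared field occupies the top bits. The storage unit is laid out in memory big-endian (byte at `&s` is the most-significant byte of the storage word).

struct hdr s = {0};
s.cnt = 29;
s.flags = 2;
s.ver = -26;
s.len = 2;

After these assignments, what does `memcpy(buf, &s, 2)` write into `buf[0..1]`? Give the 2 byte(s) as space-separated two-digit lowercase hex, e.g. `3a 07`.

cnt (5b) val=29 bits=0x1d at bit 11: 0xe800
flags (2b) val=2 bits=0x2 at bit 9: 0xec00
ver (6b) val=-26 bits=0x26 at bit 3: 0xed30
len (3b) val=2 bits=0x2 at bit 0: 0xed32
word = 0xed32 → big-endian bytes:
  [0]=0xed  [1]=0x32

ed 32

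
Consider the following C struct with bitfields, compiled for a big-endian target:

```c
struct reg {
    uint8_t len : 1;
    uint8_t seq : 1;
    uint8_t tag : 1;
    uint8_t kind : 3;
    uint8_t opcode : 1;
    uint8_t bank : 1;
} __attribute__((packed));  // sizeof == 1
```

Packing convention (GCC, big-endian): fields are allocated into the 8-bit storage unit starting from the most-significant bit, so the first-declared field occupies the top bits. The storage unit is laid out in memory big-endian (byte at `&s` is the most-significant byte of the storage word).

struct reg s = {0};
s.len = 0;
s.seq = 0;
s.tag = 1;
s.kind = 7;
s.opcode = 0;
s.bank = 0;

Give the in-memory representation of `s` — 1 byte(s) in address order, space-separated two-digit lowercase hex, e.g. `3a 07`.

len:1 = 0 → 0x0 << 7 → word 0x00
seq:1 = 0 → 0x0 << 6 → word 0x00
tag:1 = 1 → 0x1 << 5 → word 0x20
kind:3 = 7 → 0x7 << 2 → word 0x3c
opcode:1 = 0 → 0x0 << 1 → word 0x3c
bank:1 = 0 → 0x0 << 0 → word 0x3c
word = 0x3c → big-endian bytes:
  [0]=0x3c

3c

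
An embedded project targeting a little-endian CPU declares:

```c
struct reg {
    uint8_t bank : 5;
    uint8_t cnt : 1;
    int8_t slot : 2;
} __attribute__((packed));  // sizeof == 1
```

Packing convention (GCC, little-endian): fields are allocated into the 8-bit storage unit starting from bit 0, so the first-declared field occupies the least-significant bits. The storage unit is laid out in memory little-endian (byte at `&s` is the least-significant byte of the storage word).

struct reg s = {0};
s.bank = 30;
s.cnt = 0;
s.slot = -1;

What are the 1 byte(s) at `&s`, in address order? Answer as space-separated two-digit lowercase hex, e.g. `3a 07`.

[0+:5] bank=30 & 0x1f = 0x1e; word=0x1e
[5+:1] cnt=0 & 0x1 = 0x0; word=0x1e
[6+:2] slot=-1 & 0x3 = 0x3; word=0xde
word = 0xde → little-endian bytes:
  [0]=0xde

de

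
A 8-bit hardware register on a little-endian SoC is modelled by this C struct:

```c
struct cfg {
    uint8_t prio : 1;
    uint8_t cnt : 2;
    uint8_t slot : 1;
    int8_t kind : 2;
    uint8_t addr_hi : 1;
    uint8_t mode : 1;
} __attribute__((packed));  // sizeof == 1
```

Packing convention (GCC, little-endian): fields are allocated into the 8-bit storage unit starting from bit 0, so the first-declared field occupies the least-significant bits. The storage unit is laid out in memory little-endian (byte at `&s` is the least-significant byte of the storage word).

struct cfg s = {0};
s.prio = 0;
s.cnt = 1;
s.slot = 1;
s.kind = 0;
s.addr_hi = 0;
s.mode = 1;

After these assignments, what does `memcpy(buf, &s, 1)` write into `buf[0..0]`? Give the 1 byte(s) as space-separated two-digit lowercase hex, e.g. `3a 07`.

prio (1b) val=0 bits=0x0 at bit 0: 0x00
cnt (2b) val=1 bits=0x1 at bit 1: 0x02
slot (1b) val=1 bits=0x1 at bit 3: 0x0a
kind (2b) val=0 bits=0x0 at bit 4: 0x0a
addr_hi (1b) val=0 bits=0x0 at bit 6: 0x0a
mode (1b) val=1 bits=0x1 at bit 7: 0x8a
word = 0x8a → little-endian bytes:
  [0]=0x8a

8a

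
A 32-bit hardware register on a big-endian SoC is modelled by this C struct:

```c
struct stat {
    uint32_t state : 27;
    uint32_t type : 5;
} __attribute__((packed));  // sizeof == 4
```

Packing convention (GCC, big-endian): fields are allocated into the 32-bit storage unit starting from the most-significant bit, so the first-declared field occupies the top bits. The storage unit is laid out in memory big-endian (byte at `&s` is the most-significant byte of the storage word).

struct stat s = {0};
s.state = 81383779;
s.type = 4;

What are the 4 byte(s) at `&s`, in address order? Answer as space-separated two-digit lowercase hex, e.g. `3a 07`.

[5+:27] state=81383779 & 0x7ffffff = 0x4d9d163; word=0x9b3a2c60
[0+:5] type=4 & 0x1f = 0x4; word=0x9b3a2c64
word = 0x9b3a2c64 → big-endian bytes:
  [0]=0x9b  [1]=0x3a  [2]=0x2c  [3]=0x64

9b 3a 2c 64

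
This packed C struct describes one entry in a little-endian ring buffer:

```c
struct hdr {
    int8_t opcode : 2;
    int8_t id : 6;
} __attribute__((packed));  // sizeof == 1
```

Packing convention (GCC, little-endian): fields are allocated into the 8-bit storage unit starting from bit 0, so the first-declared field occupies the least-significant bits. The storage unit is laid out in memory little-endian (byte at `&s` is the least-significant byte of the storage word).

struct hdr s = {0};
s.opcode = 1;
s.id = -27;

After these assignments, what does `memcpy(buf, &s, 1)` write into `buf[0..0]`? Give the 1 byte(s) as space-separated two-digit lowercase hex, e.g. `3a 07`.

opcode:2 = 1 → 0x1 << 0 → word 0x01
id:6 = -27 → 0x25 << 2 → word 0x95
word = 0x95 → little-endian bytes:
  [0]=0x95

95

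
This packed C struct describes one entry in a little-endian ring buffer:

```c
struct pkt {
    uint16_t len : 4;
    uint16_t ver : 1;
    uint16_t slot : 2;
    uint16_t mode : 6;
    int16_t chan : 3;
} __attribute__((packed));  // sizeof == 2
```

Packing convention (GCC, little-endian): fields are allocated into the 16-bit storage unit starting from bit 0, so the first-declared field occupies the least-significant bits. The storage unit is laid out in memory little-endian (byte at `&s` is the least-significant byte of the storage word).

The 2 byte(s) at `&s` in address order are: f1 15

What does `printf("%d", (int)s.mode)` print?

43

[0]=0xf1 [1]=0x15 (little-endian) → word 0x15f1
len:4 @ bit 0 → (0x15f1>>0)&0xf = 0x1
ver:1 @ bit 4 → (0x15f1>>4)&0x1 = 0x1
slot:2 @ bit 5 → (0x15f1>>5)&0x3 = 0x3
mode:6 @ bit 7 → (0x15f1>>7)&0x3f = 0x2b  ←
chan:3 @ bit 13 → (0x15f1>>13)&0x7 = 0x0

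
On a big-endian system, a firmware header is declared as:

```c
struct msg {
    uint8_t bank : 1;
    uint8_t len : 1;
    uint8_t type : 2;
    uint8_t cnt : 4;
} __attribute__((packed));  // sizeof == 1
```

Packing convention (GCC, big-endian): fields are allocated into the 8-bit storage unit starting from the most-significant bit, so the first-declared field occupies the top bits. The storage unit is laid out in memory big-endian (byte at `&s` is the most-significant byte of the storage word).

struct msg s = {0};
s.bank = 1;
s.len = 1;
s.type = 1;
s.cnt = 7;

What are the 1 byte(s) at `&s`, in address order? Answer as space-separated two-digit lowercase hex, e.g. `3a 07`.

bank:1 = 1 → 0x1 << 7 → word 0x80
len:1 = 1 → 0x1 << 6 → word 0xc0
type:2 = 1 → 0x1 << 4 → word 0xd0
cnt:4 = 7 → 0x7 << 0 → word 0xd7
word = 0xd7 → big-endian bytes:
  [0]=0xd7

d7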